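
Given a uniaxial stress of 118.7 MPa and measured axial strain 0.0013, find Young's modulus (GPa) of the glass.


Young's modulus: E = stress / strain
  E = 118.7 MPa / 0.0013 = 91307.69 MPa
Convert to GPa: 91307.69 / 1000 = 91.31 GPa

91.31 GPa


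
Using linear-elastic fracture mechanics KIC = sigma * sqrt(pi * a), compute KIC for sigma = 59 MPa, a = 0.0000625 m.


Fracture toughness: KIC = sigma * sqrt(pi * a)
  pi * a = pi * 0.0000625 = 0.00019635
  sqrt(pi * a) = 0.014012
  KIC = 59 * 0.014012 = 0.827 MPa*sqrt(m)

0.827 MPa*sqrt(m)


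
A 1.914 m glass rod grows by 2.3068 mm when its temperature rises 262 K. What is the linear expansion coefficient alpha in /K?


Rearrange dL = alpha * L0 * dT for alpha:
  alpha = dL / (L0 * dT)
  alpha = (2.3068 / 1000) / (1.914 * 262) = 0.0000046 /K = 4.6 x 10^-6 /K

4.6 x 10^-6 /K


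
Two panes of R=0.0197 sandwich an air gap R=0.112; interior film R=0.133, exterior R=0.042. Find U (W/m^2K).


Total thermal resistance (series):
  R_total = R_in + R_glass + R_air + R_glass + R_out
  R_total = 0.133 + 0.0197 + 0.112 + 0.0197 + 0.042 = 0.3264 m^2K/W
U-value = 1 / R_total = 1 / 0.3264 = 3.064 W/m^2K

3.064 W/m^2K


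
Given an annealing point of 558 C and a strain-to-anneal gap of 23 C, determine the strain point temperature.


Strain point = annealing point - difference:
  T_strain = 558 - 23 = 535 C

535 C


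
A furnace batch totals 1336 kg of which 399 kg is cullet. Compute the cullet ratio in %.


Cullet ratio = (cullet mass / total batch mass) * 100
  Ratio = 399 / 1336 * 100 = 29.87%

29.87%


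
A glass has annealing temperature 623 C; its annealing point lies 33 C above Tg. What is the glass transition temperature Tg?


Rearrange T_anneal = Tg + offset for Tg:
  Tg = T_anneal - offset = 623 - 33 = 590 C

590 C


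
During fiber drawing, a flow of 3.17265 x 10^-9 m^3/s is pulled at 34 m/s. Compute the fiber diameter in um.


Cross-sectional area from continuity:
  A = Q / v = 3.17265 x 10^-9 / 34 = 9.331324 x 10^-11 m^2
Diameter from circular cross-section:
  d = sqrt(4A / pi) * 10^6 (m -> um)
  d = sqrt(4 * 9.331324 x 10^-11 / pi) * 10^6 = 10.9 um

10.9 um


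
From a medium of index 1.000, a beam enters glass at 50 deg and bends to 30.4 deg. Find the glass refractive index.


Apply Snell's law: n1 * sin(theta1) = n2 * sin(theta2)
  n2 = n1 * sin(theta1) / sin(theta2)
  sin(50) = 0.766044
  sin(30.4) = 0.506034
  n2 = 1.000 * 0.766044 / 0.506034 = 1.5138

1.5138


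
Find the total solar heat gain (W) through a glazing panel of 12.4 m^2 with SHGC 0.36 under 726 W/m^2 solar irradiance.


Solar heat gain: Q = Area * SHGC * Irradiance
  Q = 12.4 * 0.36 * 726 = 3240.9 W

3240.9 W


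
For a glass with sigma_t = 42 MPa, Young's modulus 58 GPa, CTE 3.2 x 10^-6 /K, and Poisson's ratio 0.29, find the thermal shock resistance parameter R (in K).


Thermal shock resistance: R = sigma * (1 - nu) / (E * alpha)
  Numerator = 42 * (1 - 0.29) = 29.82
  Denominator = 58 * 1000 * (3.2 x 10^-6) = 0.1856
  R = 29.82 / 0.1856 = 160.7 K

160.7 K


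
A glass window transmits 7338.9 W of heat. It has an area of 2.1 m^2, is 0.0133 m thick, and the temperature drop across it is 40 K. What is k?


Fourier's law rearranged: k = Q * t / (A * dT)
  Numerator = 7338.9 * 0.0133 = 97.60737
  Denominator = 2.1 * 40 = 84.0
  k = 97.60737 / 84.0 = 1.162 W/mK

1.162 W/mK


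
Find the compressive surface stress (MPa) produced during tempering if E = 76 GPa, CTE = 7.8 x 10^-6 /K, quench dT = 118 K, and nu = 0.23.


Tempering stress: sigma = E * alpha * dT / (1 - nu)
  E (MPa) = 76 * 1000 = 76000
  Numerator = 76000 * (7.8 x 10^-6) * 118 = 69.9504
  Denominator = 1 - 0.23 = 0.77
  sigma = 69.9504 / 0.77 = 90.8 MPa

90.8 MPa


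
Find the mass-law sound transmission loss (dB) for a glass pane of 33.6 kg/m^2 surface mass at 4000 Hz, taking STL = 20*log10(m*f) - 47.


Mass law: STL = 20 * log10(m * f) - 47
  m * f = 33.6 * 4000 = 134400
  log10(134400) = 5.1284
  STL = 20 * 5.1284 - 47 = 102.568 - 47 = 55.6 dB

55.6 dB


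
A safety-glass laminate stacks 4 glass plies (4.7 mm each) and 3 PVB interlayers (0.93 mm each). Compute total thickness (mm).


Total thickness = glass contribution + PVB contribution
  Glass: 4 * 4.7 = 18.8 mm
  PVB: 3 * 0.93 = 2.79 mm
  Total = 18.8 + 2.79 = 21.59 mm

21.59 mm


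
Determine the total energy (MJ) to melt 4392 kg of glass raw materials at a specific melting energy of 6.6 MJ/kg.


Total energy = mass * specific energy
  E = 4392 * 6.6 = 28987.2 MJ

28987.2 MJ


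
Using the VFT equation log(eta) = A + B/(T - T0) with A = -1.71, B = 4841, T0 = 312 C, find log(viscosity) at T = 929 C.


VFT equation: log(eta) = A + B / (T - T0)
  T - T0 = 929 - 312 = 617
  B / (T - T0) = 4841 / 617 = 7.846
  log(eta) = -1.71 + 7.846 = 6.136

6.136


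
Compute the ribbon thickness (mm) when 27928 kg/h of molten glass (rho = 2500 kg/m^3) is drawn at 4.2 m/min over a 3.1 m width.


Ribbon cross-section from mass balance:
  Volume rate = throughput / density = 27928 / 2500 = 11.1712 m^3/h
  thickness = volume rate / (speed * 60 * width), i.e.
  thickness = throughput / (60 * speed * width * density) * 1000
  thickness = 27928 / (60 * 4.2 * 3.1 * 2500) * 1000 = 14.3 mm

14.3 mm


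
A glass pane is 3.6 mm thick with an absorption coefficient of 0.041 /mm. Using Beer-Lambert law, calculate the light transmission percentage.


Beer-Lambert law: T = exp(-alpha * thickness)
  exponent = -0.041 * 3.6 = -0.1476
  T = exp(-0.1476) = 0.8628
  Percentage = 0.8628 * 100 = 86.28%

86.28%


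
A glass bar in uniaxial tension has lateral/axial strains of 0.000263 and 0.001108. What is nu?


Poisson's ratio: nu = lateral strain / axial strain
  nu = 0.000263 / 0.001108 = 0.2374

0.2374


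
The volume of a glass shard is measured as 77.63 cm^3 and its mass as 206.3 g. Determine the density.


Use the definition of density:
  rho = mass / volume
  rho = 206.3 / 77.63 = 2.657 g/cm^3

2.657 g/cm^3


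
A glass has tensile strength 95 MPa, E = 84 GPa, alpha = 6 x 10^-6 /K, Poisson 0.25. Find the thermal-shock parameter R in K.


Thermal shock resistance: R = sigma * (1 - nu) / (E * alpha)
  Numerator = 95 * (1 - 0.25) = 71.25
  Denominator = 84 * 1000 * (6 x 10^-6) = 0.504
  R = 71.25 / 0.504 = 141.4 K

141.4 K


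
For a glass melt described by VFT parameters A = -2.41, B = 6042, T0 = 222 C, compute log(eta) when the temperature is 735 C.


VFT equation: log(eta) = A + B / (T - T0)
  T - T0 = 735 - 222 = 513
  B / (T - T0) = 6042 / 513 = 11.778
  log(eta) = -2.41 + 11.778 = 9.368

9.368


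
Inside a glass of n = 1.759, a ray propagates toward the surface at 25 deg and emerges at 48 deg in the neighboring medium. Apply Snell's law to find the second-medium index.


Apply Snell's law: n1 * sin(theta1) = n2 * sin(theta2)
  n2 = n1 * sin(theta1) / sin(theta2)
  sin(25) = 0.422618
  sin(48) = 0.743145
  n2 = 1.759 * 0.422618 / 0.743145 = 1.0003

1.0003


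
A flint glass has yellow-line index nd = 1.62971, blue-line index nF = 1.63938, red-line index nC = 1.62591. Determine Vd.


Abbe number formula: Vd = (nd - 1) / (nF - nC)
  nd - 1 = 1.62971 - 1 = 0.62971
  nF - nC = 1.63938 - 1.62591 = 0.01347
  Vd = 0.62971 / 0.01347 = 46.75

46.75


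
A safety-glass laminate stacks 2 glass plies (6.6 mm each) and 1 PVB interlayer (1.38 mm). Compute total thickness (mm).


Total thickness = glass contribution + PVB contribution
  Glass: 2 * 6.6 = 13.2 mm
  PVB: 1 * 1.38 = 1.38 mm
  Total = 13.2 + 1.38 = 14.58 mm

14.58 mm


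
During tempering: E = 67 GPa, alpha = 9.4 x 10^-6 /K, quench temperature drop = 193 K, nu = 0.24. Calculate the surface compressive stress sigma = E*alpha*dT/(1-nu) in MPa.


Tempering stress: sigma = E * alpha * dT / (1 - nu)
  E (MPa) = 67 * 1000 = 67000
  Numerator = 67000 * (9.4 x 10^-6) * 193 = 121.5514
  Denominator = 1 - 0.24 = 0.76
  sigma = 121.5514 / 0.76 = 159.9 MPa

159.9 MPa


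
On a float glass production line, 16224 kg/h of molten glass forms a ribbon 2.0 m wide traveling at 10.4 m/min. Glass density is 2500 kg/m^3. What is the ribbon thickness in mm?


Ribbon cross-section from mass balance:
  Volume rate = throughput / density = 16224 / 2500 = 6.4896 m^3/h
  thickness = volume rate / (speed * 60 * width), i.e.
  thickness = throughput / (60 * speed * width * density) * 1000
  thickness = 16224 / (60 * 10.4 * 2.0 * 2500) * 1000 = 5.2 mm

5.2 mm


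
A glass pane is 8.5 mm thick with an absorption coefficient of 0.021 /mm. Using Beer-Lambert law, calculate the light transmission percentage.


Beer-Lambert law: T = exp(-alpha * thickness)
  exponent = -0.021 * 8.5 = -0.1785
  T = exp(-0.1785) = 0.8365
  Percentage = 0.8365 * 100 = 83.65%

83.65%


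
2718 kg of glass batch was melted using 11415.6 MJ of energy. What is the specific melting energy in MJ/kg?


Rearrange E = m * s for s:
  s = E / m
  s = 11415.6 / 2718 = 4.2 MJ/kg

4.2 MJ/kg


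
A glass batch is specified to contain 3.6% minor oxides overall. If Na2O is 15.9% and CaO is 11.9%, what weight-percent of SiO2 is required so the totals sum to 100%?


Known pieces sum to 100%:
  SiO2 = 100 - (others + Na2O + CaO)
  SiO2 = 100 - (3.6 + 15.9 + 11.9) = 68.6%

68.6%


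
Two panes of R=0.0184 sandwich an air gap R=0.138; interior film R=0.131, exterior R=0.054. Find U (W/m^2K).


Total thermal resistance (series):
  R_total = R_in + R_glass + R_air + R_glass + R_out
  R_total = 0.131 + 0.0184 + 0.138 + 0.0184 + 0.054 = 0.3598 m^2K/W
U-value = 1 / R_total = 1 / 0.3598 = 2.779 W/m^2K

2.779 W/m^2K


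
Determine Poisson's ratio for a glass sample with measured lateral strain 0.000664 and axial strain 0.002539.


Poisson's ratio: nu = lateral strain / axial strain
  nu = 0.000664 / 0.002539 = 0.2615

0.2615


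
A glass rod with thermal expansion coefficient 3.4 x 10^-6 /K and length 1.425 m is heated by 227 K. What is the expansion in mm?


Thermal expansion formula: dL = alpha * L0 * dT
  dL = (3.4 x 10^-6) * 1.425 * 227 = 0.00109982 m
Convert to mm: 0.00109982 * 1000 = 1.0998 mm

1.0998 mm


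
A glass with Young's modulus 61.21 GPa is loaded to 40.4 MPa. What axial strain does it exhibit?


Rearrange E = sigma / epsilon:
  epsilon = sigma / E
  E (MPa) = 61.21 * 1000 = 61210
  epsilon = 40.4 / 61210 = 0.00066

0.00066


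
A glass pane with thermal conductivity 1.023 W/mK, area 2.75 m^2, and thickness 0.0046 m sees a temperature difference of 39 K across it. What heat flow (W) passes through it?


Fourier's law: Q = k * A * dT / t
  Q = 1.023 * 2.75 * 39 / 0.0046
  Q = 109.71675 / 0.0046 = 23851.5 W

23851.5 W


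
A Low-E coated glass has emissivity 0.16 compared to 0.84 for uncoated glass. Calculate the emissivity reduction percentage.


Percentage reduction = (1 - coated/uncoated) * 100
  Ratio = 0.16 / 0.84 = 0.1905
  Reduction = (1 - 0.1905) * 100 = 81.0%

81.0%


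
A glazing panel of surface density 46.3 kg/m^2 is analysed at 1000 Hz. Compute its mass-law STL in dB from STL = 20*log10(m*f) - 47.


Mass law: STL = 20 * log10(m * f) - 47
  m * f = 46.3 * 1000 = 46300
  log10(46300) = 4.66558
  STL = 20 * 4.66558 - 47 = 93.3116 - 47 = 46.3 dB

46.3 dB


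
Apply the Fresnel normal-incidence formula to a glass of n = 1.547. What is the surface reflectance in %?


Fresnel reflectance at normal incidence:
  R = ((n - 1)/(n + 1))^2
  (n - 1)/(n + 1) = (1.547 - 1)/(1.547 + 1) = 0.214762
  R = 0.214762^2 = 0.0461227
  R(%) = 0.0461227 * 100 = 4.612%

4.612%


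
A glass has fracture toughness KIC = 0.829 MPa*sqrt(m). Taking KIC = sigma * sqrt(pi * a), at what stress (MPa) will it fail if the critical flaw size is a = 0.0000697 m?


Rearrange KIC = sigma * sqrt(pi * a):
  sigma = KIC / sqrt(pi * a)
  sqrt(pi * 0.0000697) = 0.014798
  sigma = 0.829 / 0.014798 = 56.02 MPa

56.02 MPa


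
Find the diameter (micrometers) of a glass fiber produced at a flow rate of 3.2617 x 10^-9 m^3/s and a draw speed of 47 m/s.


Cross-sectional area from continuity:
  A = Q / v = 3.2617 x 10^-9 / 47 = 6.939787 x 10^-11 m^2
Diameter from circular cross-section:
  d = sqrt(4A / pi) * 10^6 (m -> um)
  d = sqrt(4 * 6.939787 x 10^-11 / pi) * 10^6 = 9.4 um

9.4 um


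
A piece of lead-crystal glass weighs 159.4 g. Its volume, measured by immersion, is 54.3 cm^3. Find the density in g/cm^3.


Use the definition of density:
  rho = mass / volume
  rho = 159.4 / 54.3 = 2.936 g/cm^3

2.936 g/cm^3


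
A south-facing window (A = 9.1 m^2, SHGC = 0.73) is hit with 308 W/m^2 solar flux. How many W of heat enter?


Solar heat gain: Q = Area * SHGC * Irradiance
  Q = 9.1 * 0.73 * 308 = 2046 W

2046 W


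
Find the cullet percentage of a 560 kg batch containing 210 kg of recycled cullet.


Cullet ratio = (cullet mass / total batch mass) * 100
  Ratio = 210 / 560 * 100 = 37.5%

37.5%


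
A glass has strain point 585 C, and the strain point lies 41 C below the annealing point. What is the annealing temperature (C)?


T_anneal = T_strain + gap:
  T_anneal = 585 + 41 = 626 C

626 C


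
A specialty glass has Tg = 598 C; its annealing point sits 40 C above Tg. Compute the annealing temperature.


The annealing temperature is Tg plus the offset:
  T_anneal = 598 + 40 = 638 C

638 C


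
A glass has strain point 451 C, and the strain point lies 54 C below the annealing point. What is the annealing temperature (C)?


T_anneal = T_strain + gap:
  T_anneal = 451 + 54 = 505 C

505 C


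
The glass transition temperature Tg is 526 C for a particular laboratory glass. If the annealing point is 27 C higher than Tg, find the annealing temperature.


The annealing temperature is Tg plus the offset:
  T_anneal = 526 + 27 = 553 C

553 C


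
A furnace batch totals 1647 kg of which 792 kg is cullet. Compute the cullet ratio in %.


Cullet ratio = (cullet mass / total batch mass) * 100
  Ratio = 792 / 1647 * 100 = 48.09%

48.09%


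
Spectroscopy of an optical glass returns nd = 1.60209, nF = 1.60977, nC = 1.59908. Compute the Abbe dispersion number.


Abbe number formula: Vd = (nd - 1) / (nF - nC)
  nd - 1 = 1.60209 - 1 = 0.60209
  nF - nC = 1.60977 - 1.59908 = 0.01069
  Vd = 0.60209 / 0.01069 = 56.32

56.32


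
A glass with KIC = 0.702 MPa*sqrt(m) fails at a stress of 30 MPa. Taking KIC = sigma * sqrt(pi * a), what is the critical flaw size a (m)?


Rearrange KIC = sigma * sqrt(pi * a):
  sqrt(pi * a) = KIC / sigma
  sqrt(pi * a) = 0.702 / 30 = 0.0234
  a = (KIC / sigma)^2 / pi
  a = 0.0234^2 / pi = 0.0001743 m

0.0001743 m


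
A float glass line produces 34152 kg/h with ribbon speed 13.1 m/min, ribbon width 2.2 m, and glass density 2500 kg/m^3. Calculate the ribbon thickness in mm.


Ribbon cross-section from mass balance:
  Volume rate = throughput / density = 34152 / 2500 = 13.6608 m^3/h
  thickness = volume rate / (speed * 60 * width), i.e.
  thickness = throughput / (60 * speed * width * density) * 1000
  thickness = 34152 / (60 * 13.1 * 2.2 * 2500) * 1000 = 7.9 mm

7.9 mm


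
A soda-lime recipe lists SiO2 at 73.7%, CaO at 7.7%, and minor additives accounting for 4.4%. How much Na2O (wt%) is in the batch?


Pieces sum to 100%:
  Na2O = 100 - (SiO2 + CaO + others)
  Na2O = 100 - (73.7 + 7.7 + 4.4) = 14.2%

14.2%


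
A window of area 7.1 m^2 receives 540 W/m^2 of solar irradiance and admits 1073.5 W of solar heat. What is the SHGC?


Rearrange Q = Area * SHGC * Irradiance:
  SHGC = Q / (Area * Irradiance)
  SHGC = 1073.5 / (7.1 * 540) = 0.28

0.28


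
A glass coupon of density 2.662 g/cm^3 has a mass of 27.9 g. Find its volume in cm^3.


Rearrange rho = m / V:
  V = m / rho
  V = 27.9 / 2.662 = 10.481 cm^3

10.481 cm^3


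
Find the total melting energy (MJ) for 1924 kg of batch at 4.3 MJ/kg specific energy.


Total energy = mass * specific energy
  E = 1924 * 4.3 = 8273.2 MJ

8273.2 MJ


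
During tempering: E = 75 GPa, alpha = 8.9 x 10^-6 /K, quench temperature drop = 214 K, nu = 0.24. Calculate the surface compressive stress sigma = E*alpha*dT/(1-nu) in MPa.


Tempering stress: sigma = E * alpha * dT / (1 - nu)
  E (MPa) = 75 * 1000 = 75000
  Numerator = 75000 * (8.9 x 10^-6) * 214 = 142.845
  Denominator = 1 - 0.24 = 0.76
  sigma = 142.845 / 0.76 = 188.0 MPa

188.0 MPa


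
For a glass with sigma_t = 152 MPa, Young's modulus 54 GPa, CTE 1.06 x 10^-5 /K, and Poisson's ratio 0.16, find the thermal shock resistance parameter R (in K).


Thermal shock resistance: R = sigma * (1 - nu) / (E * alpha)
  Numerator = 152 * (1 - 0.16) = 127.68
  Denominator = 54 * 1000 * (1.06 x 10^-5) = 0.5724
  R = 127.68 / 0.5724 = 223.1 K

223.1 K


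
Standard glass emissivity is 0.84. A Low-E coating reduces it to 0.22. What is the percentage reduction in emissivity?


Percentage reduction = (1 - coated/uncoated) * 100
  Ratio = 0.22 / 0.84 = 0.2619
  Reduction = (1 - 0.2619) * 100 = 73.8%

73.8%


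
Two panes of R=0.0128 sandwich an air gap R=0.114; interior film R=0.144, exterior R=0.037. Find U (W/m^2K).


Total thermal resistance (series):
  R_total = R_in + R_glass + R_air + R_glass + R_out
  R_total = 0.144 + 0.0128 + 0.114 + 0.0128 + 0.037 = 0.3206 m^2K/W
U-value = 1 / R_total = 1 / 0.3206 = 3.119 W/m^2K

3.119 W/m^2K


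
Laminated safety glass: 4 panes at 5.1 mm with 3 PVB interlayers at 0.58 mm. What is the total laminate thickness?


Total thickness = glass contribution + PVB contribution
  Glass: 4 * 5.1 = 20.4 mm
  PVB: 3 * 0.58 = 1.74 mm
  Total = 20.4 + 1.74 = 22.14 mm

22.14 mm


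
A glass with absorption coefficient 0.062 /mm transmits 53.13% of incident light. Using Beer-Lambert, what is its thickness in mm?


Rearrange T = exp(-alpha * thickness):
  thickness = -ln(T) / alpha
  T = 53.13/100 = 0.5313
  ln(T) = -0.63243
  -ln(T) = 0.63243
  thickness = 0.63243 / 0.062 = 10.2 mm

10.2 mm


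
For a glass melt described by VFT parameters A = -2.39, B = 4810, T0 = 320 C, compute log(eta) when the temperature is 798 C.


VFT equation: log(eta) = A + B / (T - T0)
  T - T0 = 798 - 320 = 478
  B / (T - T0) = 4810 / 478 = 10.063
  log(eta) = -2.39 + 10.063 = 7.673

7.673


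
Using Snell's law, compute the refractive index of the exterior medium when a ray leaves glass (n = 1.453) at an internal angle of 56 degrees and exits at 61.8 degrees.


Apply Snell's law: n1 * sin(theta1) = n2 * sin(theta2)
  n2 = n1 * sin(theta1) / sin(theta2)
  sin(56) = 0.829038
  sin(61.8) = 0.881303
  n2 = 1.453 * 0.829038 / 0.881303 = 1.3668

1.3668


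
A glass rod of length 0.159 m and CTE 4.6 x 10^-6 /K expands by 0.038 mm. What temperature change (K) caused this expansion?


Rearrange dL = alpha * L0 * dT for dT:
  dT = dL / (alpha * L0)
  dL (m) = 0.038 / 1000 = 0.000038
  dT = 0.000038 / ((4.6 x 10^-6) * 0.159) = 52.0 K

52.0 K


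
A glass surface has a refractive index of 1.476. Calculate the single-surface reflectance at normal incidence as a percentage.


Fresnel reflectance at normal incidence:
  R = ((n - 1)/(n + 1))^2
  (n - 1)/(n + 1) = (1.476 - 1)/(1.476 + 1) = 0.192246
  R = 0.192246^2 = 0.0369585
  R(%) = 0.0369585 * 100 = 3.696%

3.696%


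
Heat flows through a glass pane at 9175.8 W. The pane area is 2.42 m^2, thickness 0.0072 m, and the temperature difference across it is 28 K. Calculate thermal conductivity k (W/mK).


Fourier's law rearranged: k = Q * t / (A * dT)
  Numerator = 9175.8 * 0.0072 = 66.06576
  Denominator = 2.42 * 28 = 67.76
  k = 66.06576 / 67.76 = 0.975 W/mK

0.975 W/mK


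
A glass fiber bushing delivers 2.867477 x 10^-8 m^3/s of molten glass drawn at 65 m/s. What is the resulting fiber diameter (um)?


Cross-sectional area from continuity:
  A = Q / v = 2.867477 x 10^-8 / 65 = 4.411503 x 10^-10 m^2
Diameter from circular cross-section:
  d = sqrt(4A / pi) * 10^6 (m -> um)
  d = sqrt(4 * 4.411503 x 10^-10 / pi) * 10^6 = 23.7 um

23.7 um


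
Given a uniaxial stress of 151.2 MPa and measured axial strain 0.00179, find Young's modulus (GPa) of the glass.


Young's modulus: E = stress / strain
  E = 151.2 MPa / 0.00179 = 84469.27 MPa
Convert to GPa: 84469.27 / 1000 = 84.47 GPa

84.47 GPa


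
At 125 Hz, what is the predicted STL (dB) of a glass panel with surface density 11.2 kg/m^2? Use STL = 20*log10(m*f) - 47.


Mass law: STL = 20 * log10(m * f) - 47
  m * f = 11.2 * 125 = 1400
  log10(1400) = 3.14613
  STL = 20 * 3.14613 - 47 = 62.9226 - 47 = 15.9 dB

15.9 dB


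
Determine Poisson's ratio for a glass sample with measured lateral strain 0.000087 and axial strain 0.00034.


Poisson's ratio: nu = lateral strain / axial strain
  nu = 0.000087 / 0.00034 = 0.2559

0.2559


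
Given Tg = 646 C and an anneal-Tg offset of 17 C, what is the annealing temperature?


The annealing temperature is Tg plus the offset:
  T_anneal = 646 + 17 = 663 C

663 C


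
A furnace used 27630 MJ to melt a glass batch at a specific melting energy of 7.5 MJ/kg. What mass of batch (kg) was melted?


Rearrange E = m * s for m:
  m = E / s
  m = 27630 / 7.5 = 3684.0 kg

3684.0 kg


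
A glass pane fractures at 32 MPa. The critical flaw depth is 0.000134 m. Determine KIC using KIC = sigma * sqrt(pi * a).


Fracture toughness: KIC = sigma * sqrt(pi * a)
  pi * a = pi * 0.000134 = 0.000420973
  sqrt(pi * a) = 0.020518
  KIC = 32 * 0.020518 = 0.657 MPa*sqrt(m)

0.657 MPa*sqrt(m)


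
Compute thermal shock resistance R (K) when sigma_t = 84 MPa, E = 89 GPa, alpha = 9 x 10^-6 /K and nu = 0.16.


Thermal shock resistance: R = sigma * (1 - nu) / (E * alpha)
  Numerator = 84 * (1 - 0.16) = 70.56
  Denominator = 89 * 1000 * (9 x 10^-6) = 0.801
  R = 70.56 / 0.801 = 88.1 K

88.1 K


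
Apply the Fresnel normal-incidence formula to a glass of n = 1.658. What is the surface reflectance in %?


Fresnel reflectance at normal incidence:
  R = ((n - 1)/(n + 1))^2
  (n - 1)/(n + 1) = (1.658 - 1)/(1.658 + 1) = 0.247555
  R = 0.247555^2 = 0.0612835
  R(%) = 0.0612835 * 100 = 6.128%

6.128%


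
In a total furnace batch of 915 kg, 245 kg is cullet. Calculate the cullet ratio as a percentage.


Cullet ratio = (cullet mass / total batch mass) * 100
  Ratio = 245 / 915 * 100 = 26.78%

26.78%


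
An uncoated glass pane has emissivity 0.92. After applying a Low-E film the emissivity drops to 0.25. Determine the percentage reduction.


Percentage reduction = (1 - coated/uncoated) * 100
  Ratio = 0.25 / 0.92 = 0.2717
  Reduction = (1 - 0.2717) * 100 = 72.8%

72.8%


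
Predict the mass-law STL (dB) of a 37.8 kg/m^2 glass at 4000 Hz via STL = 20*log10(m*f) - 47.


Mass law: STL = 20 * log10(m * f) - 47
  m * f = 37.8 * 4000 = 151200
  log10(151200) = 5.17955
  STL = 20 * 5.17955 - 47 = 103.591 - 47 = 56.6 dB

56.6 dB


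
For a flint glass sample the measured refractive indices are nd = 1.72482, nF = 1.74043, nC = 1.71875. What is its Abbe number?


Abbe number formula: Vd = (nd - 1) / (nF - nC)
  nd - 1 = 1.72482 - 1 = 0.72482
  nF - nC = 1.74043 - 1.71875 = 0.02168
  Vd = 0.72482 / 0.02168 = 33.43

33.43


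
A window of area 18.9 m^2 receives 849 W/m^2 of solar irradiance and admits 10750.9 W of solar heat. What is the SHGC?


Rearrange Q = Area * SHGC * Irradiance:
  SHGC = Q / (Area * Irradiance)
  SHGC = 10750.9 / (18.9 * 849) = 0.67

0.67


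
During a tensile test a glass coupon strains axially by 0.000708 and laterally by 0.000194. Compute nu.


Poisson's ratio: nu = lateral strain / axial strain
  nu = 0.000194 / 0.000708 = 0.274

0.274


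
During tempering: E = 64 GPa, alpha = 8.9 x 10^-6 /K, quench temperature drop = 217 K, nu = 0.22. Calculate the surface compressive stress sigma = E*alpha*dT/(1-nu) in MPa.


Tempering stress: sigma = E * alpha * dT / (1 - nu)
  E (MPa) = 64 * 1000 = 64000
  Numerator = 64000 * (8.9 x 10^-6) * 217 = 123.6032
  Denominator = 1 - 0.22 = 0.78
  sigma = 123.6032 / 0.78 = 158.5 MPa

158.5 MPa


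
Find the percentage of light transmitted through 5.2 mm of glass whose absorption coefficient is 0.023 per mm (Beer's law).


Beer-Lambert law: T = exp(-alpha * thickness)
  exponent = -0.023 * 5.2 = -0.1196
  T = exp(-0.1196) = 0.8873
  Percentage = 0.8873 * 100 = 88.73%

88.73%


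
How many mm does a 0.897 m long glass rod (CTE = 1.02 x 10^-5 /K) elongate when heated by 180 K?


Thermal expansion formula: dL = alpha * L0 * dT
  dL = (1.02 x 10^-5) * 0.897 * 180 = 0.00164689 m
Convert to mm: 0.00164689 * 1000 = 1.6469 mm

1.6469 mm


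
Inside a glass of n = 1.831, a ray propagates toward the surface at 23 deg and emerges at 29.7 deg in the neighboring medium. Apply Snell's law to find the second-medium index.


Apply Snell's law: n1 * sin(theta1) = n2 * sin(theta2)
  n2 = n1 * sin(theta1) / sin(theta2)
  sin(23) = 0.390731
  sin(29.7) = 0.495459
  n2 = 1.831 * 0.390731 / 0.495459 = 1.444

1.444


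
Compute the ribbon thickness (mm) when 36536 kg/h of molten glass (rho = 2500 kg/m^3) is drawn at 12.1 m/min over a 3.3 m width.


Ribbon cross-section from mass balance:
  Volume rate = throughput / density = 36536 / 2500 = 14.6144 m^3/h
  thickness = volume rate / (speed * 60 * width), i.e.
  thickness = throughput / (60 * speed * width * density) * 1000
  thickness = 36536 / (60 * 12.1 * 3.3 * 2500) * 1000 = 6.1 mm

6.1 mm


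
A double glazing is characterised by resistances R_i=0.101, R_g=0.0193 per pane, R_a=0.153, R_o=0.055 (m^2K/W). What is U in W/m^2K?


Total thermal resistance (series):
  R_total = R_in + R_glass + R_air + R_glass + R_out
  R_total = 0.101 + 0.0193 + 0.153 + 0.0193 + 0.055 = 0.3476 m^2K/W
U-value = 1 / R_total = 1 / 0.3476 = 2.877 W/m^2K

2.877 W/m^2K


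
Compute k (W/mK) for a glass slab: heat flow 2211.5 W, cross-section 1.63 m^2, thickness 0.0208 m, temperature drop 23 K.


Fourier's law rearranged: k = Q * t / (A * dT)
  Numerator = 2211.5 * 0.0208 = 45.9992
  Denominator = 1.63 * 23 = 37.49
  k = 45.9992 / 37.49 = 1.227 W/mK

1.227 W/mK


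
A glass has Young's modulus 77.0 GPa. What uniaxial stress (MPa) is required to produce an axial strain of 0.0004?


Rearrange E = sigma / epsilon:
  sigma = E * epsilon
  E (MPa) = 77.0 * 1000 = 77000
  sigma = 77000 * 0.0004 = 30.8 MPa

30.8 MPa


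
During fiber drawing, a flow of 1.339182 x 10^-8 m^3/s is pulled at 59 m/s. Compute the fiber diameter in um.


Cross-sectional area from continuity:
  A = Q / v = 1.339182 x 10^-8 / 59 = 2.2698 x 10^-10 m^2
Diameter from circular cross-section:
  d = sqrt(4A / pi) * 10^6 (m -> um)
  d = sqrt(4 * 2.2698 x 10^-10 / pi) * 10^6 = 17.0 um

17.0 um


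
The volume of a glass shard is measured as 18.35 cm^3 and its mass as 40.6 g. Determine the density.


Use the definition of density:
  rho = mass / volume
  rho = 40.6 / 18.35 = 2.213 g/cm^3

2.213 g/cm^3


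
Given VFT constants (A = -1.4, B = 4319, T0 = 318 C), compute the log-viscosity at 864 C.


VFT equation: log(eta) = A + B / (T - T0)
  T - T0 = 864 - 318 = 546
  B / (T - T0) = 4319 / 546 = 7.91
  log(eta) = -1.4 + 7.91 = 6.51

6.51


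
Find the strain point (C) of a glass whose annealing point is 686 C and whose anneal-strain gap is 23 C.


Strain point = annealing point - difference:
  T_strain = 686 - 23 = 663 C

663 C


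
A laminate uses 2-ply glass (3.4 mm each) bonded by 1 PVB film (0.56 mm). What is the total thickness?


Total thickness = glass contribution + PVB contribution
  Glass: 2 * 3.4 = 6.8 mm
  PVB: 1 * 0.56 = 0.56 mm
  Total = 6.8 + 0.56 = 7.36 mm

7.36 mm


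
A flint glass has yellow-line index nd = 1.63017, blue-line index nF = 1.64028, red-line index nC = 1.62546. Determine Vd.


Abbe number formula: Vd = (nd - 1) / (nF - nC)
  nd - 1 = 1.63017 - 1 = 0.63017
  nF - nC = 1.64028 - 1.62546 = 0.01482
  Vd = 0.63017 / 0.01482 = 42.52

42.52


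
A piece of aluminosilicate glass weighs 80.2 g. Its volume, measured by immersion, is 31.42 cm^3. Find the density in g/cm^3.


Use the definition of density:
  rho = mass / volume
  rho = 80.2 / 31.42 = 2.553 g/cm^3

2.553 g/cm^3


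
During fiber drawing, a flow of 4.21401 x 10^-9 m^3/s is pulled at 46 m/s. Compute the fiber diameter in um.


Cross-sectional area from continuity:
  A = Q / v = 4.21401 x 10^-9 / 46 = 9.160891 x 10^-11 m^2
Diameter from circular cross-section:
  d = sqrt(4A / pi) * 10^6 (m -> um)
  d = sqrt(4 * 9.160891 x 10^-11 / pi) * 10^6 = 10.8 um

10.8 um


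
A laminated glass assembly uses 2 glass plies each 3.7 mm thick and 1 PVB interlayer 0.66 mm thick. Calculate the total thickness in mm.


Total thickness = glass contribution + PVB contribution
  Glass: 2 * 3.7 = 7.4 mm
  PVB: 1 * 0.66 = 0.66 mm
  Total = 7.4 + 0.66 = 8.06 mm

8.06 mm


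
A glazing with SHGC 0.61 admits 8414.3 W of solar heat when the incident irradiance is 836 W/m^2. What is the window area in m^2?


Rearrange Q = Area * SHGC * Irradiance:
  Area = Q / (SHGC * Irradiance)
  Area = 8414.3 / (0.61 * 836) = 16.5 m^2

16.5 m^2


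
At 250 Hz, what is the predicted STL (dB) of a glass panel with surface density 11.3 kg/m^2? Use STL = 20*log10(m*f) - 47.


Mass law: STL = 20 * log10(m * f) - 47
  m * f = 11.3 * 250 = 2825
  log10(2825) = 3.45102
  STL = 20 * 3.45102 - 47 = 69.0204 - 47 = 22.0 dB

22.0 dB


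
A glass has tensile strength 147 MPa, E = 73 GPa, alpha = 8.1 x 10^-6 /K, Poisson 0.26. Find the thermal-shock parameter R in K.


Thermal shock resistance: R = sigma * (1 - nu) / (E * alpha)
  Numerator = 147 * (1 - 0.26) = 108.78
  Denominator = 73 * 1000 * (8.1 x 10^-6) = 0.5913
  R = 108.78 / 0.5913 = 184.0 K

184.0 K


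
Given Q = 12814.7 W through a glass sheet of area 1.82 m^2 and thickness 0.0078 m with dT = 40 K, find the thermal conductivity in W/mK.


Fourier's law rearranged: k = Q * t / (A * dT)
  Numerator = 12814.7 * 0.0078 = 99.95466
  Denominator = 1.82 * 40 = 72.8
  k = 99.95466 / 72.8 = 1.373 W/mK

1.373 W/mK


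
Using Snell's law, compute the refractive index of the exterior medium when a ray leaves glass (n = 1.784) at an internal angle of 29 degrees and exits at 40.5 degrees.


Apply Snell's law: n1 * sin(theta1) = n2 * sin(theta2)
  n2 = n1 * sin(theta1) / sin(theta2)
  sin(29) = 0.48481
  sin(40.5) = 0.649448
  n2 = 1.784 * 0.48481 / 0.649448 = 1.3317

1.3317


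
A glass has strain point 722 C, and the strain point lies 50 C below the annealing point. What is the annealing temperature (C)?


T_anneal = T_strain + gap:
  T_anneal = 722 + 50 = 772 C

772 C


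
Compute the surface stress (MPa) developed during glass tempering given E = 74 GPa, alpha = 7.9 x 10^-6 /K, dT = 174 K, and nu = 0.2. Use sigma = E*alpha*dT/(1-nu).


Tempering stress: sigma = E * alpha * dT / (1 - nu)
  E (MPa) = 74 * 1000 = 74000
  Numerator = 74000 * (7.9 x 10^-6) * 174 = 101.7204
  Denominator = 1 - 0.2 = 0.8
  sigma = 101.7204 / 0.8 = 127.2 MPa

127.2 MPa


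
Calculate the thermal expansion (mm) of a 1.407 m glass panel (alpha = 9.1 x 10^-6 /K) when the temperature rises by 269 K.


Thermal expansion formula: dL = alpha * L0 * dT
  dL = (9.1 x 10^-6) * 1.407 * 269 = 0.0034442 m
Convert to mm: 0.0034442 * 1000 = 3.4442 mm

3.4442 mm


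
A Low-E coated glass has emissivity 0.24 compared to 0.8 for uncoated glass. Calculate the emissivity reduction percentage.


Percentage reduction = (1 - coated/uncoated) * 100
  Ratio = 0.24 / 0.8 = 0.3
  Reduction = (1 - 0.3) * 100 = 70.0%

70.0%


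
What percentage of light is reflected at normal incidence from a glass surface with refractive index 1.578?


Fresnel reflectance at normal incidence:
  R = ((n - 1)/(n + 1))^2
  (n - 1)/(n + 1) = (1.578 - 1)/(1.578 + 1) = 0.224205
  R = 0.224205^2 = 0.0502679
  R(%) = 0.0502679 * 100 = 5.027%

5.027%


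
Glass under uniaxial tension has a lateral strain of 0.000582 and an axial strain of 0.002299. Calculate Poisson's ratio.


Poisson's ratio: nu = lateral strain / axial strain
  nu = 0.000582 / 0.002299 = 0.2532

0.2532


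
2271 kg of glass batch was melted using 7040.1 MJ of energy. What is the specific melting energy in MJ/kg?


Rearrange E = m * s for s:
  s = E / m
  s = 7040.1 / 2271 = 3.1 MJ/kg

3.1 MJ/kg


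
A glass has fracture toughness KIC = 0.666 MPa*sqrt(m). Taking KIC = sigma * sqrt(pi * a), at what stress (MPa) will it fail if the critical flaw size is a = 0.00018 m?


Rearrange KIC = sigma * sqrt(pi * a):
  sigma = KIC / sqrt(pi * a)
  sqrt(pi * 0.00018) = 0.02378
  sigma = 0.666 / 0.02378 = 28.01 MPa

28.01 MPa


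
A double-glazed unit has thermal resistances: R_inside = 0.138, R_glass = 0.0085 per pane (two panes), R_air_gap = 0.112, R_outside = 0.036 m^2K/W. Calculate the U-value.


Total thermal resistance (series):
  R_total = R_in + R_glass + R_air + R_glass + R_out
  R_total = 0.138 + 0.0085 + 0.112 + 0.0085 + 0.036 = 0.303 m^2K/W
U-value = 1 / R_total = 1 / 0.303 = 3.3 W/m^2K

3.3 W/m^2K


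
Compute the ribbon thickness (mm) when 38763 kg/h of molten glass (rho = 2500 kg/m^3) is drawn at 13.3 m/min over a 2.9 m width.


Ribbon cross-section from mass balance:
  Volume rate = throughput / density = 38763 / 2500 = 15.5052 m^3/h
  thickness = volume rate / (speed * 60 * width), i.e.
  thickness = throughput / (60 * speed * width * density) * 1000
  thickness = 38763 / (60 * 13.3 * 2.9 * 2500) * 1000 = 6.7 mm

6.7 mm


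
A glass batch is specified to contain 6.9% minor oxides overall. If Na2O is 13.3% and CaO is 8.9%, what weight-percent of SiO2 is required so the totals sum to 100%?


Known pieces sum to 100%:
  SiO2 = 100 - (others + Na2O + CaO)
  SiO2 = 100 - (6.9 + 13.3 + 8.9) = 70.9%

70.9%


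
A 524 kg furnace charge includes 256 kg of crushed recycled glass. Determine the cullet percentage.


Cullet ratio = (cullet mass / total batch mass) * 100
  Ratio = 256 / 524 * 100 = 48.85%

48.85%


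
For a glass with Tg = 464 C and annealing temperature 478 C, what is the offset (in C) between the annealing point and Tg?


Offset = T_anneal - Tg:
  offset = 478 - 464 = 14 C

14 C


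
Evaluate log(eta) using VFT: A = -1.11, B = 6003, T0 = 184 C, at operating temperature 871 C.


VFT equation: log(eta) = A + B / (T - T0)
  T - T0 = 871 - 184 = 687
  B / (T - T0) = 6003 / 687 = 8.738
  log(eta) = -1.11 + 8.738 = 7.628

7.628


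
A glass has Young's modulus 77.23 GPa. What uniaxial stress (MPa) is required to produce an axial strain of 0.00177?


Rearrange E = sigma / epsilon:
  sigma = E * epsilon
  E (MPa) = 77.23 * 1000 = 77230
  sigma = 77230 * 0.00177 = 136.7 MPa

136.7 MPa


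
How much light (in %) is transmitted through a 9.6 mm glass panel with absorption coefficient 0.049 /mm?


Beer-Lambert law: T = exp(-alpha * thickness)
  exponent = -0.049 * 9.6 = -0.4704
  T = exp(-0.4704) = 0.6248
  Percentage = 0.6248 * 100 = 62.48%

62.48%


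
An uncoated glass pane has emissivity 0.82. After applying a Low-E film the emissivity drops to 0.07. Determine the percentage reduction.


Percentage reduction = (1 - coated/uncoated) * 100
  Ratio = 0.07 / 0.82 = 0.0854
  Reduction = (1 - 0.0854) * 100 = 91.5%

91.5%


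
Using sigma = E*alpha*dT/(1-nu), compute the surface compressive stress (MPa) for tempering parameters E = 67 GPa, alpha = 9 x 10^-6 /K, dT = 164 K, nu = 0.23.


Tempering stress: sigma = E * alpha * dT / (1 - nu)
  E (MPa) = 67 * 1000 = 67000
  Numerator = 67000 * (9 x 10^-6) * 164 = 98.892
  Denominator = 1 - 0.23 = 0.77
  sigma = 98.892 / 0.77 = 128.4 MPa

128.4 MPa


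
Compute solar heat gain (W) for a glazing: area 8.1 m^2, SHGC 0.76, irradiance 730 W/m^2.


Solar heat gain: Q = Area * SHGC * Irradiance
  Q = 8.1 * 0.76 * 730 = 4493.9 W

4493.9 W


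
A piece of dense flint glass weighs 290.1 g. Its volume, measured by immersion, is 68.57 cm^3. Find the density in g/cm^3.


Use the definition of density:
  rho = mass / volume
  rho = 290.1 / 68.57 = 4.231 g/cm^3

4.231 g/cm^3


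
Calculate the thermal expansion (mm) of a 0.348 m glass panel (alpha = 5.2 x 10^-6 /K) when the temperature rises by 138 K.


Thermal expansion formula: dL = alpha * L0 * dT
  dL = (5.2 x 10^-6) * 0.348 * 138 = 0.00024972 m
Convert to mm: 0.00024972 * 1000 = 0.2497 mm

0.2497 mm


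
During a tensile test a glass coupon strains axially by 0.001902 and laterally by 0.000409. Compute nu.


Poisson's ratio: nu = lateral strain / axial strain
  nu = 0.000409 / 0.001902 = 0.215

0.215


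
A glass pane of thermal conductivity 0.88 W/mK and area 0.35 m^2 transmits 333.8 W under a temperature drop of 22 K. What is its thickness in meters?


Fourier's law: t = k * A * dT / Q
  t = 0.88 * 0.35 * 22 / 333.8
  t = 6.776 / 333.8 = 0.0203 m

0.0203 m


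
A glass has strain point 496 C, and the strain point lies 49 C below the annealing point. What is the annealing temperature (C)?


T_anneal = T_strain + gap:
  T_anneal = 496 + 49 = 545 C

545 C


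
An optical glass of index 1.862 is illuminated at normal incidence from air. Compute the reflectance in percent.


Fresnel reflectance at normal incidence:
  R = ((n - 1)/(n + 1))^2
  (n - 1)/(n + 1) = (1.862 - 1)/(1.862 + 1) = 0.301188
  R = 0.301188^2 = 0.0907142
  R(%) = 0.0907142 * 100 = 9.071%

9.071%


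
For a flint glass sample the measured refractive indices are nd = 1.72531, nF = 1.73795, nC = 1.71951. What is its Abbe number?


Abbe number formula: Vd = (nd - 1) / (nF - nC)
  nd - 1 = 1.72531 - 1 = 0.72531
  nF - nC = 1.73795 - 1.71951 = 0.01844
  Vd = 0.72531 / 0.01844 = 39.33

39.33


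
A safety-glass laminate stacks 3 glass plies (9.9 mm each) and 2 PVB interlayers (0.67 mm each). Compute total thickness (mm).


Total thickness = glass contribution + PVB contribution
  Glass: 3 * 9.9 = 29.7 mm
  PVB: 2 * 0.67 = 1.34 mm
  Total = 29.7 + 1.34 = 31.04 mm

31.04 mm


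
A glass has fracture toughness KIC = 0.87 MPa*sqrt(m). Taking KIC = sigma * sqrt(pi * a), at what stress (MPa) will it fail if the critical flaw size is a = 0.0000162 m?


Rearrange KIC = sigma * sqrt(pi * a):
  sigma = KIC / sqrt(pi * a)
  sqrt(pi * 0.0000162) = 0.007134
  sigma = 0.87 / 0.007134 = 121.95 MPa

121.95 MPa


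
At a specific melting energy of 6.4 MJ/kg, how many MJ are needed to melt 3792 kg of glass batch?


Total energy = mass * specific energy
  E = 3792 * 6.4 = 24268.8 MJ

24268.8 MJ


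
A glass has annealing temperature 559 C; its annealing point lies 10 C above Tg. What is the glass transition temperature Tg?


Rearrange T_anneal = Tg + offset for Tg:
  Tg = T_anneal - offset = 559 - 10 = 549 C

549 C


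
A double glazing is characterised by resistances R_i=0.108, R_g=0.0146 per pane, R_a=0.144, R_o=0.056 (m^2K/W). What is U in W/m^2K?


Total thermal resistance (series):
  R_total = R_in + R_glass + R_air + R_glass + R_out
  R_total = 0.108 + 0.0146 + 0.144 + 0.0146 + 0.056 = 0.3372 m^2K/W
U-value = 1 / R_total = 1 / 0.3372 = 2.966 W/m^2K

2.966 W/m^2K


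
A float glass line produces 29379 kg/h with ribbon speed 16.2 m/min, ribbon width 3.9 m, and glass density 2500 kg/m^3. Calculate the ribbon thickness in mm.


Ribbon cross-section from mass balance:
  Volume rate = throughput / density = 29379 / 2500 = 11.7516 m^3/h
  thickness = volume rate / (speed * 60 * width), i.e.
  thickness = throughput / (60 * speed * width * density) * 1000
  thickness = 29379 / (60 * 16.2 * 3.9 * 2500) * 1000 = 3.1 mm

3.1 mm


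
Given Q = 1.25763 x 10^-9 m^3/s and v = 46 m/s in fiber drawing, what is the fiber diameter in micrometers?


Cross-sectional area from continuity:
  A = Q / v = 1.25763 x 10^-9 / 46 = 2.733978 x 10^-11 m^2
Diameter from circular cross-section:
  d = sqrt(4A / pi) * 10^6 (m -> um)
  d = sqrt(4 * 2.733978 x 10^-11 / pi) * 10^6 = 5.9 um

5.9 um


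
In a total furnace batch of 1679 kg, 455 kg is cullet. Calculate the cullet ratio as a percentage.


Cullet ratio = (cullet mass / total batch mass) * 100
  Ratio = 455 / 1679 * 100 = 27.1%

27.1%
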